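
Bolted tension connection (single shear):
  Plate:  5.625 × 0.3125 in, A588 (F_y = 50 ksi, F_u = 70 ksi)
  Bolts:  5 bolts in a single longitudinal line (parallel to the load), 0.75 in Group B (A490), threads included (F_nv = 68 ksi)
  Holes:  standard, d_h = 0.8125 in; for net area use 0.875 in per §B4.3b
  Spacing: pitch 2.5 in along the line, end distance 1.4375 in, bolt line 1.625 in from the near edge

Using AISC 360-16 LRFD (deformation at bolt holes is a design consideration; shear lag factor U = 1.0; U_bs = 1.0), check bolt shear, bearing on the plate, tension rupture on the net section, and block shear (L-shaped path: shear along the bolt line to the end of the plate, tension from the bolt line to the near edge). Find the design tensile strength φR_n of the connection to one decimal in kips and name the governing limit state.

Bolt shear: A_b = π(0.75)²/4 = 0.44179 in². φR_n = 0.75 × 68 × 0.44179 × 5 × 1 = 112.7 kips.
Bearing (0.3125 in plate, F_u = 70 ksi): end bolts L_c = 1.4375 − 0.8125/2 = 1.03125, R_n = min(1.2×1.03125×0.3125×70, 2.4×0.75×0.3125×70) = 27.07 kips/bolt; interior L_c = 2.5 − 0.8125 = 1.6875, R_n = 39.375 kips/bolt. φR_n = 0.75 × (1×27.07 + 4×39.375) = 138.4 kips.
Tension rupture (net): A_n = (5.625 − 1×0.875)×0.3125 = 1.4844 in² (U = 1.0, A_e = A_n). φR_n = 0.75 × 70 × 1.4844 = 77.9 kips.
Block shear: shear path 1×[1.4375+4×2.5] = 1×11.4375 in, A_gv = 3.5742, A_nv = 1×(11.4375 − 4.5×0.875)×0.3125 = 2.3438 in²; tension to near edge: (1.625 − 0.5×0.875)×0.3125 = 0.37109 in². R_n = min(0.6×70×2.3438, 0.6×50×3.5742) + 1.0×70×0.37109 = min(98.44, 107.23) + 25.976 = 124.42 kips. φR_n = 0.75 × 124.42 = 93.3 kips.
Governing: min(112.7, 138.4, 77.9, 93.3) = 77.9 kips → net-section rupture.

77.9 kips (net-section rupture governs)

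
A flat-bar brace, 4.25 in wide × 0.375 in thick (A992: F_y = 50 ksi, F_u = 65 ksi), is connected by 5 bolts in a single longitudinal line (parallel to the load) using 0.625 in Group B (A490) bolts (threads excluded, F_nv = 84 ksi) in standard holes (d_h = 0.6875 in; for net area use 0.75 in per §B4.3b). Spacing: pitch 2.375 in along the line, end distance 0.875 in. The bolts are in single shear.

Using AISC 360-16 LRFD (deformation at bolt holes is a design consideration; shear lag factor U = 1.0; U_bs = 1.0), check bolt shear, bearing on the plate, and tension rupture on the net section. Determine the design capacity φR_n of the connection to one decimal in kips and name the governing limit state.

64.0 kips (net-section rupture governs)

Bolt shear: A_b = π(0.625)²/4 = 0.3068 in². φR_n = 0.75 × 84 × 0.3068 × 5 × 1 = 96.6 kips.
Bearing (0.375 in plate, F_u = 65 ksi): end bolts L_c = 0.875 − 0.6875/2 = 0.53125, R_n = min(1.2×0.53125×0.375×65, 2.4×0.625×0.375×65) = 15.539 kips/bolt; interior L_c = 2.375 − 0.6875 = 1.6875, R_n = 36.563 kips/bolt. φR_n = 0.75 × (1×15.539 + 4×36.563) = 121.3 kips.
Tension rupture (net): A_n = (4.25 − 1×0.75)×0.375 = 1.3125 in² (U = 1.0, A_e = A_n). φR_n = 0.75 × 65 × 1.3125 = 64.0 kips.
Governing: min(96.6, 121.3, 64.0) = 64.0 kips → net-section rupture.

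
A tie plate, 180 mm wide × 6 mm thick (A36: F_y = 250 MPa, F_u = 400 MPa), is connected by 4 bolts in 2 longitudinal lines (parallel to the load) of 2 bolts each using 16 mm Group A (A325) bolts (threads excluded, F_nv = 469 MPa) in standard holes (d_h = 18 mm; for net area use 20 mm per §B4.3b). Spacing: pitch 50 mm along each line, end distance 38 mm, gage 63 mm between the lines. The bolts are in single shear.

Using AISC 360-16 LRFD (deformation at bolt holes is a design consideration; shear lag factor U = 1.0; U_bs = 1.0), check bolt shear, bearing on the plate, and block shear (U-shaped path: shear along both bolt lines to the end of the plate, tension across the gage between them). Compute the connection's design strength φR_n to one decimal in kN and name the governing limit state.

196.2 kN (block shear governs)

Bolt shear: A_b = π(16)²/4 = 201.06 mm². φR_n = 0.75 × 469 × 201.06 × 4 × 1 = 282.9 kN.
Bearing (6 mm plate, F_u = 400 MPa): end bolts L_c = 38 − 18/2 = 29, R_n = min(1.2×29×6×400, 2.4×16×6×400) = 83.52 kN/bolt; interior L_c = 50 − 18 = 32, R_n = 92.16 kN/bolt. φR_n = 0.75 × (2×83.52 + 2×92.16) = 263.5 kN.
Block shear: shear path 2×[38+1×50] = 2×88 mm, A_gv = 1056, A_nv = 2×(88 − 1.5×20)×6 = 696 mm²; tension across gage: (63 − 1×20)×6 = 258 mm². R_n = min(0.6×400×696, 0.6×250×1056) + 1.0×400×258 = min(167.04, 158.4) + 103.2 = 261.6 kN. φR_n = 0.75 × 261.6 = 196.2 kN.
Governing: min(282.9, 263.5, 196.2) = 196.2 kN → block shear.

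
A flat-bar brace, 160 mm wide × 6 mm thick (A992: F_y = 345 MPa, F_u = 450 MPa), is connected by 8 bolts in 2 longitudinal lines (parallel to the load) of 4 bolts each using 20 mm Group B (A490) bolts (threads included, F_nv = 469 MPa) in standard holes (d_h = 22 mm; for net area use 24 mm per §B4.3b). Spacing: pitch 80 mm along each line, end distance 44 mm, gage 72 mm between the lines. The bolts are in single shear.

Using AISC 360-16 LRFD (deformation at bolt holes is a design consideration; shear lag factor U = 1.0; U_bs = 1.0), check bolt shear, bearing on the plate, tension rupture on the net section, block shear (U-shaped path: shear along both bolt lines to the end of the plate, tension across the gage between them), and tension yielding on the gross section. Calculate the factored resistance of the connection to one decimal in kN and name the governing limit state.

226.8 kN (net-section rupture governs)

Bolt shear: A_b = π(20)²/4 = 314.16 mm². φR_n = 0.75 × 469 × 314.16 × 8 × 1 = 884.0 kN.
Bearing (6 mm plate, F_u = 450 MPa): end bolts L_c = 44 − 22/2 = 33, R_n = min(1.2×33×6×450, 2.4×20×6×450) = 106.92 kN/bolt; interior L_c = 80 − 22 = 58, R_n = 129.6 kN/bolt. φR_n = 0.75 × (2×106.92 + 6×129.6) = 743.6 kN.
Tension rupture (net): A_n = (160 − 2×24)×6 = 672 mm² (U = 1.0, A_e = A_n). φR_n = 0.75 × 450 × 672 = 226.8 kN.
Block shear: shear path 2×[44+3×80] = 2×284 mm, A_gv = 3408, A_nv = 2×(284 − 3.5×24)×6 = 2400 mm²; tension across gage: (72 − 1×24)×6 = 288 mm². R_n = min(0.6×450×2400, 0.6×345×3408) + 1.0×450×288 = min(648, 705.46) + 129.6 = 777.6 kN. φR_n = 0.75 × 777.6 = 583.2 kN.
Tension yield (gross): A_g = 160×6 = 960 mm². φR_n = 0.90 × 345 × 960 = 298.1 kN.
Governing: min(884.0, 743.6, 226.8, 583.2, 298.1) = 226.8 kN → net-section rupture.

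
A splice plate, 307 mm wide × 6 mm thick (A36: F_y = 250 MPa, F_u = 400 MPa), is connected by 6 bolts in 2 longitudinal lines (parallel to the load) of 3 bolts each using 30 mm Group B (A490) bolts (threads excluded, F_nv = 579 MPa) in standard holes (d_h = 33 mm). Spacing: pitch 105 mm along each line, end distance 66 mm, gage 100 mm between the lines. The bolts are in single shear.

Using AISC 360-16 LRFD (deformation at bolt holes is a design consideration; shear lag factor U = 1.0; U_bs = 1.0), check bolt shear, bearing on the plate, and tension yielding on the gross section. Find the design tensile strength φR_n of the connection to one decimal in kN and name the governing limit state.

414.5 kN (gross-section yield governs)

Bolt shear: A_b = π(30)²/4 = 706.86 mm². φR_n = 0.75 × 579 × 706.86 × 6 × 1 = 1841.7 kN.
Bearing (6 mm plate, F_u = 400 MPa): end bolts L_c = 66 − 33/2 = 49.5, R_n = min(1.2×49.5×6×400, 2.4×30×6×400) = 142.56 kN/bolt; interior L_c = 105 − 33 = 72, R_n = 172.8 kN/bolt. φR_n = 0.75 × (2×142.56 + 4×172.8) = 732.2 kN.
Tension yield (gross): A_g = 307×6 = 1842 mm². φR_n = 0.90 × 250 × 1842 = 414.5 kN.
Governing: min(1841.7, 732.2, 414.5) = 414.5 kN → gross-section yield.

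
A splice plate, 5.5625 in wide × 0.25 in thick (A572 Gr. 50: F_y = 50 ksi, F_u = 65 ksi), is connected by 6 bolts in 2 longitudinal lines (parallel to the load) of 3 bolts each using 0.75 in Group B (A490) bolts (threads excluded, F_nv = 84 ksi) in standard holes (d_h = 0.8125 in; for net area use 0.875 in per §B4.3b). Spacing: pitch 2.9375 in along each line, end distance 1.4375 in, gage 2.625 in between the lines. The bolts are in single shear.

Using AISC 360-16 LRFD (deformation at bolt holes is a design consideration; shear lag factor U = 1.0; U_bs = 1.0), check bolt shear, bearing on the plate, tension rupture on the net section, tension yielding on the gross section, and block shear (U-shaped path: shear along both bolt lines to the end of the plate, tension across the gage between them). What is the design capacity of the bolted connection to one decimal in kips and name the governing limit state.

Bolt shear: A_b = π(0.75)²/4 = 0.44179 in². φR_n = 0.75 × 84 × 0.44179 × 6 × 1 = 167.0 kips.
Bearing (0.25 in plate, F_u = 65 ksi): end bolts L_c = 1.4375 − 0.8125/2 = 1.03125, R_n = min(1.2×1.03125×0.25×65, 2.4×0.75×0.25×65) = 20.109 kips/bolt; interior L_c = 2.9375 − 0.8125 = 2.125, R_n = 29.25 kips/bolt. φR_n = 0.75 × (2×20.109 + 4×29.25) = 117.9 kips.
Tension rupture (net): A_n = (5.5625 − 2×0.875)×0.25 = 0.95313 in² (U = 1.0, A_e = A_n). φR_n = 0.75 × 65 × 0.95313 = 46.5 kips.
Tension yield (gross): A_g = 5.5625×0.25 = 1.3906 in². φR_n = 0.90 × 50 × 1.3906 = 62.6 kips.
Block shear: shear path 2×[1.4375+2×2.9375] = 2×7.3125 in, A_gv = 3.6563, A_nv = 2×(7.3125 − 2.5×0.875)×0.25 = 2.5625 in²; tension across gage: (2.625 − 1×0.875)×0.25 = 0.4375 in². R_n = min(0.6×65×2.5625, 0.6×50×3.6563) + 1.0×65×0.4375 = min(99.938, 109.69) + 28.438 = 128.38 kips. φR_n = 0.75 × 128.38 = 96.3 kips.
Governing: min(167.0, 117.9, 46.5, 62.6, 96.3) = 46.5 kips → net-section rupture.

46.5 kips (net-section rupture governs)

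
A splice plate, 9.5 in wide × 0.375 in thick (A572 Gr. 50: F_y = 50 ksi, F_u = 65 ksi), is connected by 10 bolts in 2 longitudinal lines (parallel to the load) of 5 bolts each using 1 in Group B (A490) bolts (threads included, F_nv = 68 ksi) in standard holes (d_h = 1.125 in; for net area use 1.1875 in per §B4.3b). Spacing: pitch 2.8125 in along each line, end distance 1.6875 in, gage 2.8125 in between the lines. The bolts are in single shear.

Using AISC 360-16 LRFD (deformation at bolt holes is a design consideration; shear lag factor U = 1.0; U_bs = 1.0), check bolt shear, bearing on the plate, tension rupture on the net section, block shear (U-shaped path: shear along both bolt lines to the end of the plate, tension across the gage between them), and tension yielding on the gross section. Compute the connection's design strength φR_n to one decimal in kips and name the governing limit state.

Bolt shear: A_b = π(1)²/4 = 0.7854 in². φR_n = 0.75 × 68 × 0.7854 × 10 × 1 = 400.6 kips.
Bearing (0.375 in plate, F_u = 65 ksi): end bolts L_c = 1.6875 − 1.125/2 = 1.125, R_n = min(1.2×1.125×0.375×65, 2.4×1×0.375×65) = 32.906 kips/bolt; interior L_c = 2.8125 − 1.125 = 1.6875, R_n = 49.359 kips/bolt. φR_n = 0.75 × (2×32.906 + 8×49.359) = 345.5 kips.
Tension rupture (net): A_n = (9.5 − 2×1.1875)×0.375 = 2.6719 in² (U = 1.0, A_e = A_n). φR_n = 0.75 × 65 × 2.6719 = 130.3 kips.
Block shear: shear path 2×[1.6875+4×2.8125] = 2×12.9375 in, A_gv = 9.7031, A_nv = 2×(12.9375 − 4.5×1.1875)×0.375 = 5.6953 in²; tension across gage: (2.8125 − 1×1.1875)×0.375 = 0.60938 in². R_n = min(0.6×65×5.6953, 0.6×50×9.7031) + 1.0×65×0.60938 = min(222.12, 291.09) + 39.61 = 261.73 kips. φR_n = 0.75 × 261.73 = 196.3 kips.
Tension yield (gross): A_g = 9.5×0.375 = 3.5625 in². φR_n = 0.90 × 50 × 3.5625 = 160.3 kips.
Governing: min(400.6, 345.5, 130.3, 196.3, 160.3) = 130.3 kips → net-section rupture.

130.3 kips (net-section rupture governs)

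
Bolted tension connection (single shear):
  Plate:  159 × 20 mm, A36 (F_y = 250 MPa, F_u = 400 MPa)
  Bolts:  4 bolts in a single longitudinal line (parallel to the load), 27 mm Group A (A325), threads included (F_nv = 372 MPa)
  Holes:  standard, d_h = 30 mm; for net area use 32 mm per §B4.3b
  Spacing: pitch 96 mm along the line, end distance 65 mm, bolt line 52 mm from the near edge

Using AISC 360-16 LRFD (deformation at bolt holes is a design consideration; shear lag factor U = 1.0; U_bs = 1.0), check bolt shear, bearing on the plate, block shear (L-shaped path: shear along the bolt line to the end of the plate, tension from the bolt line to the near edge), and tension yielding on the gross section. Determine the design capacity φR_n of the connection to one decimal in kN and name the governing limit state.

639.0 kN (bolt shear governs)

Bolt shear: A_b = π(27)²/4 = 572.56 mm². φR_n = 0.75 × 372 × 572.56 × 4 × 1 = 639.0 kN.
Bearing (20 mm plate, F_u = 400 MPa): end bolts L_c = 65 − 30/2 = 50, R_n = min(1.2×50×20×400, 2.4×27×20×400) = 480 kN/bolt; interior L_c = 96 − 30 = 66, R_n = 518.4 kN/bolt. φR_n = 0.75 × (1×480 + 3×518.4) = 1526.4 kN.
Block shear: shear path 1×[65+3×96] = 1×353 mm, A_gv = 7060, A_nv = 1×(353 − 3.5×32)×20 = 4820 mm²; tension to near edge: (52 − 0.5×32)×20 = 720 mm². R_n = min(0.6×400×4820, 0.6×250×7060) + 1.0×400×720 = min(1156.8, 1059) + 288 = 1347 kN. φR_n = 0.75 × 1347 = 1010.3 kN.
Tension yield (gross): A_g = 159×20 = 3180 mm². φR_n = 0.90 × 250 × 3180 = 715.5 kN.
Governing: min(639.0, 1526.4, 1010.3, 715.5) = 639.0 kN → bolt shear.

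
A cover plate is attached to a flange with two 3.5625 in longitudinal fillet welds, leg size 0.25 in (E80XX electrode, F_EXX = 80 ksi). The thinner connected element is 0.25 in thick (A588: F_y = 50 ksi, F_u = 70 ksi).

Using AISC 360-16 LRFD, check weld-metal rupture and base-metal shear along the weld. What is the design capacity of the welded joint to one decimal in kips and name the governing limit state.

45.3 kips (weld metal governs)

Weld metal: throat = 0.707×0.25 = 0.17675 in, L = 2×3.5625 = 7.125 in. φR_n = 0.75 × 0.6 × 80 × 0.17675 × 7.125 = 45.3 kips.
Base metal shear (0.25 in plate): yield φR_n = 1.0×0.6×50×0.25×7.125 = 53.4 kips; rupture φR_n = 0.75×0.6×70×0.25×7.125 = 56.1 kips; take 53.4 kips (yield).
Governing: min(45.3, 53.4) = 45.3 kips → weld metal.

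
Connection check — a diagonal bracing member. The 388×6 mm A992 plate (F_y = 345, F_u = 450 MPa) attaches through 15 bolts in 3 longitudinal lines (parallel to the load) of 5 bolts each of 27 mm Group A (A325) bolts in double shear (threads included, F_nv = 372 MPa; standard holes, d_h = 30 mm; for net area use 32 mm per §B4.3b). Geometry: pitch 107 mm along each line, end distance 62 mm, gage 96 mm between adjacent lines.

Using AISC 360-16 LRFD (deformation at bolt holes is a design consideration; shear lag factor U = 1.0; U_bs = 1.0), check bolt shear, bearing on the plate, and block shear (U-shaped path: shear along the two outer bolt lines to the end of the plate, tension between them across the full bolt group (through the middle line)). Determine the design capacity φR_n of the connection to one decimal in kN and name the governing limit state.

Bolt shear: A_b = π(27)²/4 = 572.56 mm². φR_n = 0.75 × 372 × 572.56 × 15 × 2 = 4792.3 kN.
Bearing (6 mm plate, F_u = 450 MPa): end bolts L_c = 62 − 30/2 = 47, R_n = min(1.2×47×6×450, 2.4×27×6×450) = 152.28 kN/bolt; interior L_c = 107 − 30 = 77, R_n = 174.96 kN/bolt. φR_n = 0.75 × (3×152.28 + 12×174.96) = 1917.3 kN.
Block shear: shear path 2×[62+4×107] = 2×490 mm, A_gv = 5880, A_nv = 2×(490 − 4.5×32)×6 = 4152 mm²; tension across gage: (192 − 2×32)×6 = 768 mm². R_n = min(0.6×450×4152, 0.6×345×5880) + 1.0×450×768 = min(1121, 1217.2) + 345.6 = 1466.6 kN. φR_n = 0.75 × 1466.6 = 1100.0 kN.
Governing: min(4792.3, 1917.3, 1100.0) = 1100.0 kN → block shear.

1100.0 kN (block shear governs)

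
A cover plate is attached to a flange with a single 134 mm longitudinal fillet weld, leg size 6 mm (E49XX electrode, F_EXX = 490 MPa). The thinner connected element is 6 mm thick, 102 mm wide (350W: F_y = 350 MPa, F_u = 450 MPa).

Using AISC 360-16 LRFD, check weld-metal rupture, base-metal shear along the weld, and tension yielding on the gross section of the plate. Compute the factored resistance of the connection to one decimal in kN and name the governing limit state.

Weld metal: throat = 0.707×6 = 4.242 mm, L = 134 mm. φR_n = 0.75 × 0.6 × 490 × 4.242 × 134 = 125.3 kN.
Base metal shear (6 mm plate): yield φR_n = 1.0×0.6×350×6×134 = 168.8 kN; rupture φR_n = 0.75×0.6×450×6×134 = 162.8 kN; take 162.8 kN (rupture).
Tension yield (gross): A_g = 102×6 = 612 mm². φR_n = 0.90 × 350 × 612 = 192.8 kN.
Governing: min(125.3, 162.8, 192.8) = 125.3 kN → weld metal.

125.3 kN (weld metal governs)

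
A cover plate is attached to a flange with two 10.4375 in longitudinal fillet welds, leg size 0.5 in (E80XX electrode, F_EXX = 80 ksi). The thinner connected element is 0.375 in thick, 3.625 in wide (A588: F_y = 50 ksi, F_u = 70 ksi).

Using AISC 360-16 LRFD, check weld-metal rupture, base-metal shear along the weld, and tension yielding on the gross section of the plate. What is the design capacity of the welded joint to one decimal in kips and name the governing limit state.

Weld metal: throat = 0.707×0.5 = 0.3535 in, L = 2×10.4375 = 20.875 in. φR_n = 0.75 × 0.6 × 80 × 0.3535 × 20.875 = 265.7 kips.
Base metal shear (0.375 in plate): yield φR_n = 1.0×0.6×50×0.375×20.875 = 234.8 kips; rupture φR_n = 0.75×0.6×70×0.375×20.875 = 246.6 kips; take 234.8 kips (yield).
Tension yield (gross): A_g = 3.625×0.375 = 1.3594 in². φR_n = 0.90 × 50 × 1.3594 = 61.2 kips.
Governing: min(265.7, 234.8, 61.2) = 61.2 kips → gross-section yield.

61.2 kips (gross-section yield governs)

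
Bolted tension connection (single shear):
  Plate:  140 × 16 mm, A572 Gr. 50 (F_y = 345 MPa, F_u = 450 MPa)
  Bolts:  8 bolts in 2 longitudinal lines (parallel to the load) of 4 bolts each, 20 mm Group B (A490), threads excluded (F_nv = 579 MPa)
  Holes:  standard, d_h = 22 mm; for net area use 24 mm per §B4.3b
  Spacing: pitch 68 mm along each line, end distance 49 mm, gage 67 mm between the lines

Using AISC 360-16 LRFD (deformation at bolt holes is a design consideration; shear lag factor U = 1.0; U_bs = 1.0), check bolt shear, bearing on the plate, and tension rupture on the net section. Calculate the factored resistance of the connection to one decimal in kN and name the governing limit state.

Bolt shear: A_b = π(20)²/4 = 314.16 mm². φR_n = 0.75 × 579 × 314.16 × 8 × 1 = 1091.4 kN.
Bearing (16 mm plate, F_u = 450 MPa): end bolts L_c = 49 − 22/2 = 38, R_n = min(1.2×38×16×450, 2.4×20×16×450) = 328.32 kN/bolt; interior L_c = 68 − 22 = 46, R_n = 345.6 kN/bolt. φR_n = 0.75 × (2×328.32 + 6×345.6) = 2047.7 kN.
Tension rupture (net): A_n = (140 − 2×24)×16 = 1472 mm² (U = 1.0, A_e = A_n). φR_n = 0.75 × 450 × 1472 = 496.8 kN.
Governing: min(1091.4, 2047.7, 496.8) = 496.8 kN → net-section rupture.

496.8 kN (net-section rupture governs)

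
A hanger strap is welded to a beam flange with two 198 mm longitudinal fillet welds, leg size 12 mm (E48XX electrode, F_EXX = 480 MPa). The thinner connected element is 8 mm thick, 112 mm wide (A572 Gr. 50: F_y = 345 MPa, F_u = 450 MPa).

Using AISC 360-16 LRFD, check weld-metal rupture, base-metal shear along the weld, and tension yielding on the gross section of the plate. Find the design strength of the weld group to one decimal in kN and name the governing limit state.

Weld metal: throat = 0.707×12 = 8.484 mm, L = 2×198 = 396 mm. φR_n = 0.75 × 0.6 × 480 × 8.484 × 396 = 725.7 kN.
Base metal shear (8 mm plate): yield φR_n = 1.0×0.6×345×8×396 = 655.8 kN; rupture φR_n = 0.75×0.6×450×8×396 = 641.5 kN; take 641.5 kN (rupture).
Tension yield (gross): A_g = 112×8 = 896 mm². φR_n = 0.90 × 345 × 896 = 278.2 kN.
Governing: min(725.7, 641.5, 278.2) = 278.2 kN → gross-section yield.

278.2 kN (gross-section yield governs)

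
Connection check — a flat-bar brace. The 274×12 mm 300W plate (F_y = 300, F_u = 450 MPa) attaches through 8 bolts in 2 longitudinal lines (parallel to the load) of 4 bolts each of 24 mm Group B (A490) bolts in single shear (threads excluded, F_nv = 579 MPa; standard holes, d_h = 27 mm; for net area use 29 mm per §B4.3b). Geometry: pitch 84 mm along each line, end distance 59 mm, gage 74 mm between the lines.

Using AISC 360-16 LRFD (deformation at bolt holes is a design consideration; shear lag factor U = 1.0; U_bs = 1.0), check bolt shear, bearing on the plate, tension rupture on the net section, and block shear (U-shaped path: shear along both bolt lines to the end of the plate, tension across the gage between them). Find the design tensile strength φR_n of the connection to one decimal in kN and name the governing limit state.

874.8 kN (net-section rupture governs)

Bolt shear: A_b = π(24)²/4 = 452.39 mm². φR_n = 0.75 × 579 × 452.39 × 8 × 1 = 1571.6 kN.
Bearing (12 mm plate, F_u = 450 MPa): end bolts L_c = 59 − 27/2 = 45.5, R_n = min(1.2×45.5×12×450, 2.4×24×12×450) = 294.84 kN/bolt; interior L_c = 84 − 27 = 57, R_n = 311.04 kN/bolt. φR_n = 0.75 × (2×294.84 + 6×311.04) = 1841.9 kN.
Tension rupture (net): A_n = (274 − 2×29)×12 = 2592 mm² (U = 1.0, A_e = A_n). φR_n = 0.75 × 450 × 2592 = 874.8 kN.
Block shear: shear path 2×[59+3×84] = 2×311 mm, A_gv = 7464, A_nv = 2×(311 − 3.5×29)×12 = 5028 mm²; tension across gage: (74 − 1×29)×12 = 540 mm². R_n = min(0.6×450×5028, 0.6×300×7464) + 1.0×450×540 = min(1357.6, 1343.5) + 243 = 1586.5 kN. φR_n = 0.75 × 1586.5 = 1189.9 kN.
Governing: min(1571.6, 1841.9, 874.8, 1189.9) = 874.8 kN → net-section rupture.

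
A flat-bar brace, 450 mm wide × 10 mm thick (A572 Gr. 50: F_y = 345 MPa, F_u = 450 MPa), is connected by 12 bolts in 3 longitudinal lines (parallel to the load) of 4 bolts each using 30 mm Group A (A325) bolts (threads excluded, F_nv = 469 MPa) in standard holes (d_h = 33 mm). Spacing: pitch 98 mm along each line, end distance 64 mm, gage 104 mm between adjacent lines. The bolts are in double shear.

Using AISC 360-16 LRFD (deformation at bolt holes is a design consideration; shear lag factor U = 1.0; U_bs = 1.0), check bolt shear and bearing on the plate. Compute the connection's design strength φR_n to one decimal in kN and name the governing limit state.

2764.1 kN (bearing governs)

Bolt shear: A_b = π(30)²/4 = 706.86 mm². φR_n = 0.75 × 469 × 706.86 × 12 × 2 = 5967.3 kN.
Bearing (10 mm plate, F_u = 450 MPa): end bolts L_c = 64 − 33/2 = 47.5, R_n = min(1.2×47.5×10×450, 2.4×30×10×450) = 256.5 kN/bolt; interior L_c = 98 − 33 = 65, R_n = 324 kN/bolt. φR_n = 0.75 × (3×256.5 + 9×324) = 2764.1 kN.
Governing: min(5967.3, 2764.1) = 2764.1 kN → bearing.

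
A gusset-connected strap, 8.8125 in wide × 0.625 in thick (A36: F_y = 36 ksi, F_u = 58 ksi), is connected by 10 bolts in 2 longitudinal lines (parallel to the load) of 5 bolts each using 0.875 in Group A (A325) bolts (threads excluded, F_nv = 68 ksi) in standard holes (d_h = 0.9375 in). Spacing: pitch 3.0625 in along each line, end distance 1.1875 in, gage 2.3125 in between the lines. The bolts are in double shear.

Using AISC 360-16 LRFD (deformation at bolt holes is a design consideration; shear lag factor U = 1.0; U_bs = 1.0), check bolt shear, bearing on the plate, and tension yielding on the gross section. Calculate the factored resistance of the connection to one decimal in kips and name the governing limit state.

178.5 kips (gross-section yield governs)

Bolt shear: A_b = π(0.875)²/4 = 0.60132 in². φR_n = 0.75 × 68 × 0.60132 × 10 × 2 = 613.3 kips.
Bearing (0.625 in plate, F_u = 58 ksi): end bolts L_c = 1.1875 − 0.9375/2 = 0.71875, R_n = min(1.2×0.71875×0.625×58, 2.4×0.875×0.625×58) = 31.266 kips/bolt; interior L_c = 3.0625 − 0.9375 = 2.125, R_n = 76.125 kips/bolt. φR_n = 0.75 × (2×31.266 + 8×76.125) = 503.6 kips.
Tension yield (gross): A_g = 8.8125×0.625 = 5.5078 in². φR_n = 0.90 × 36 × 5.5078 = 178.5 kips.
Governing: min(613.3, 503.6, 178.5) = 178.5 kips → gross-section yield.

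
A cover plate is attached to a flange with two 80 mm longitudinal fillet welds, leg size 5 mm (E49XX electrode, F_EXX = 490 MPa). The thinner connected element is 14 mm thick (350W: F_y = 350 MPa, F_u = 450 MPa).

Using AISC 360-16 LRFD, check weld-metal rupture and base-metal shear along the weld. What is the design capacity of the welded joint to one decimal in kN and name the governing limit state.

Weld metal: throat = 0.707×5 = 3.535 mm, L = 2×80 = 160 mm. φR_n = 0.75 × 0.6 × 490 × 3.535 × 160 = 124.7 kN.
Base metal shear (14 mm plate): yield φR_n = 1.0×0.6×350×14×160 = 470.4 kN; rupture φR_n = 0.75×0.6×450×14×160 = 453.6 kN; take 453.6 kN (rupture).
Governing: min(124.7, 453.6) = 124.7 kN → weld metal.

124.7 kN (weld metal governs)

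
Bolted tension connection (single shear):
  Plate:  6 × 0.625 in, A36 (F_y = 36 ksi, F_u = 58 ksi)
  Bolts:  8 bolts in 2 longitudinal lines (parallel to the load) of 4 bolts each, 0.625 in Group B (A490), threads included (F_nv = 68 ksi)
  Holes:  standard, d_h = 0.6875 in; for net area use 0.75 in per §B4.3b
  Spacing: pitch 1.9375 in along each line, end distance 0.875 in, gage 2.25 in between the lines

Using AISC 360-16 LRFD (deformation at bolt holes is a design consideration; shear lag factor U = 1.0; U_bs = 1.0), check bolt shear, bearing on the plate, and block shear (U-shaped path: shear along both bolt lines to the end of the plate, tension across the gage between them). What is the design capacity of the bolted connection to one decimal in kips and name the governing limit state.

125.2 kips (bolt shear governs)

Bolt shear: A_b = π(0.625)²/4 = 0.3068 in². φR_n = 0.75 × 68 × 0.3068 × 8 × 1 = 125.2 kips.
Bearing (0.625 in plate, F_u = 58 ksi): end bolts L_c = 0.875 − 0.6875/2 = 0.53125, R_n = min(1.2×0.53125×0.625×58, 2.4×0.625×0.625×58) = 23.109 kips/bolt; interior L_c = 1.9375 − 0.6875 = 1.25, R_n = 54.375 kips/bolt. φR_n = 0.75 × (2×23.109 + 6×54.375) = 279.4 kips.
Block shear: shear path 2×[0.875+3×1.9375] = 2×6.6875 in, A_gv = 8.3594, A_nv = 2×(6.6875 − 3.5×0.75)×0.625 = 5.0781 in²; tension across gage: (2.25 − 1×0.75)×0.625 = 0.9375 in². R_n = min(0.6×58×5.0781, 0.6×36×8.3594) + 1.0×58×0.9375 = min(176.72, 180.56) + 54.375 = 231.1 kips. φR_n = 0.75 × 231.1 = 173.3 kips.
Governing: min(125.2, 279.4, 173.3) = 125.2 kips → bolt shear.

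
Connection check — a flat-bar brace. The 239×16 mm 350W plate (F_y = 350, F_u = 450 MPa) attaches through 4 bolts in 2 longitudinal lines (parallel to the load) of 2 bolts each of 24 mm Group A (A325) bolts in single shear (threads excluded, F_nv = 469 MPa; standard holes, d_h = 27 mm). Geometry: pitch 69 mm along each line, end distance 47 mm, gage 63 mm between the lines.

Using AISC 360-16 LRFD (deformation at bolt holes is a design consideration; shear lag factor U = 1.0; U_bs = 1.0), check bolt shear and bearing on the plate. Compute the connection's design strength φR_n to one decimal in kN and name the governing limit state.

Bolt shear: A_b = π(24)²/4 = 452.39 mm². φR_n = 0.75 × 469 × 452.39 × 4 × 1 = 636.5 kN.
Bearing (16 mm plate, F_u = 450 MPa): end bolts L_c = 47 − 27/2 = 33.5, R_n = min(1.2×33.5×16×450, 2.4×24×16×450) = 289.44 kN/bolt; interior L_c = 69 − 27 = 42, R_n = 362.88 kN/bolt. φR_n = 0.75 × (2×289.44 + 2×362.88) = 978.5 kN.
Governing: min(636.5, 978.5) = 636.5 kN → bolt shear.

636.5 kN (bolt shear governs)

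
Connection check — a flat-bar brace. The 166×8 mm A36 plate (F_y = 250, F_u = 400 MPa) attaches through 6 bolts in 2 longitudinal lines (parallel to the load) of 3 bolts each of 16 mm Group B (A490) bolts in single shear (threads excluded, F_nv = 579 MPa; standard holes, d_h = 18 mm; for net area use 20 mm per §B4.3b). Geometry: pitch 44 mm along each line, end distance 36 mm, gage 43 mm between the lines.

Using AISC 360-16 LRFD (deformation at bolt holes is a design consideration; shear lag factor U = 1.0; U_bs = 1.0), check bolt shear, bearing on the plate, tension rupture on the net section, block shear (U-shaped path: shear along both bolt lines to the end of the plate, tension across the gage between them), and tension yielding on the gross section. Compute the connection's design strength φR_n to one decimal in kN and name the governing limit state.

268.3 kN (block shear governs)

Bolt shear: A_b = π(16)²/4 = 201.06 mm². φR_n = 0.75 × 579 × 201.06 × 6 × 1 = 523.9 kN.
Bearing (8 mm plate, F_u = 400 MPa): end bolts L_c = 36 − 18/2 = 27, R_n = min(1.2×27×8×400, 2.4×16×8×400) = 103.68 kN/bolt; interior L_c = 44 − 18 = 26, R_n = 99.84 kN/bolt. φR_n = 0.75 × (2×103.68 + 4×99.84) = 455.0 kN.
Tension rupture (net): A_n = (166 − 2×20)×8 = 1008 mm² (U = 1.0, A_e = A_n). φR_n = 0.75 × 400 × 1008 = 302.4 kN.
Block shear: shear path 2×[36+2×44] = 2×124 mm, A_gv = 1984, A_nv = 2×(124 − 2.5×20)×8 = 1184 mm²; tension across gage: (43 − 1×20)×8 = 184 mm². R_n = min(0.6×400×1184, 0.6×250×1984) + 1.0×400×184 = min(284.16, 297.6) + 73.6 = 357.76 kN. φR_n = 0.75 × 357.76 = 268.3 kN.
Tension yield (gross): A_g = 166×8 = 1328 mm². φR_n = 0.90 × 250 × 1328 = 298.8 kN.
Governing: min(523.9, 455.0, 302.4, 268.3, 298.8) = 268.3 kN → block shear.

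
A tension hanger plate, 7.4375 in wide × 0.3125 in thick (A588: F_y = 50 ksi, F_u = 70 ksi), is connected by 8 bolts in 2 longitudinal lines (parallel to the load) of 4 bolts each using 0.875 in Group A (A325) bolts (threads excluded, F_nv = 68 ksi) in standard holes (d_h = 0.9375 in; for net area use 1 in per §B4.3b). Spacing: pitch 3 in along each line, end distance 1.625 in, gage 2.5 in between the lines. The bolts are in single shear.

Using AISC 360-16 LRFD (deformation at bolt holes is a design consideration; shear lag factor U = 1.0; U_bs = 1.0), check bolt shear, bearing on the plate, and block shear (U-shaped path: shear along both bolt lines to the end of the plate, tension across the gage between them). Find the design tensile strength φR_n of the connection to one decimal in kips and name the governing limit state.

164.9 kips (block shear governs)

Bolt shear: A_b = π(0.875)²/4 = 0.60132 in². φR_n = 0.75 × 68 × 0.60132 × 8 × 1 = 245.3 kips.
Bearing (0.3125 in plate, F_u = 70 ksi): end bolts L_c = 1.625 − 0.9375/2 = 1.15625, R_n = min(1.2×1.15625×0.3125×70, 2.4×0.875×0.3125×70) = 30.352 kips/bolt; interior L_c = 3 − 0.9375 = 2.0625, R_n = 45.938 kips/bolt. φR_n = 0.75 × (2×30.352 + 6×45.938) = 252.2 kips.
Block shear: shear path 2×[1.625+3×3] = 2×10.625 in, A_gv = 6.6406, A_nv = 2×(10.625 − 3.5×1)×0.3125 = 4.4531 in²; tension across gage: (2.5 − 1×1)×0.3125 = 0.46875 in². R_n = min(0.6×70×4.4531, 0.6×50×6.6406) + 1.0×70×0.46875 = min(187.03, 199.22) + 32.813 = 219.84 kips. φR_n = 0.75 × 219.84 = 164.9 kips.
Governing: min(245.3, 252.2, 164.9) = 164.9 kips → block shear.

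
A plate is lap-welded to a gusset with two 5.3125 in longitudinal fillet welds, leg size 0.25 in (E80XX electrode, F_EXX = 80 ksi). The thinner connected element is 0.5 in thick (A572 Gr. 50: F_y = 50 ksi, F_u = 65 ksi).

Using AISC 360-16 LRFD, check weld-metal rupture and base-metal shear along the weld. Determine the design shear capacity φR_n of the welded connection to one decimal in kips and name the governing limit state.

67.6 kips (weld metal governs)

Weld metal: throat = 0.707×0.25 = 0.17675 in, L = 2×5.3125 = 10.625 in. φR_n = 0.75 × 0.6 × 80 × 0.17675 × 10.625 = 67.6 kips.
Base metal shear (0.5 in plate): yield φR_n = 1.0×0.6×50×0.5×10.625 = 159.4 kips; rupture φR_n = 0.75×0.6×65×0.5×10.625 = 155.4 kips; take 155.4 kips (rupture).
Governing: min(67.6, 155.4) = 67.6 kips → weld metal.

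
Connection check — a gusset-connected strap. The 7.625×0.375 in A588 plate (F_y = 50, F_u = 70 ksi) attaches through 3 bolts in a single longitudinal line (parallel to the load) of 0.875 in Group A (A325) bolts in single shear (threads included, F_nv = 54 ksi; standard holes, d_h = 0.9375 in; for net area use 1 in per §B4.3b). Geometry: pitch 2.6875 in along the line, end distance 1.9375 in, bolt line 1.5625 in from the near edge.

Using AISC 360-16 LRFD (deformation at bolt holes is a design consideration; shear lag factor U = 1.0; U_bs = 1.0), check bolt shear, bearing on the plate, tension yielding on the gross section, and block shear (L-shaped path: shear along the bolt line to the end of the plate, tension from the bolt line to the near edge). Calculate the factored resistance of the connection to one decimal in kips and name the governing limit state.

73.1 kips (bolt shear governs)

Bolt shear: A_b = π(0.875)²/4 = 0.60132 in². φR_n = 0.75 × 54 × 0.60132 × 3 × 1 = 73.1 kips.
Bearing (0.375 in plate, F_u = 70 ksi): end bolts L_c = 1.9375 − 0.9375/2 = 1.46875, R_n = min(1.2×1.46875×0.375×70, 2.4×0.875×0.375×70) = 46.266 kips/bolt; interior L_c = 2.6875 − 0.9375 = 1.75, R_n = 55.125 kips/bolt. φR_n = 0.75 × (1×46.266 + 2×55.125) = 117.4 kips.
Tension yield (gross): A_g = 7.625×0.375 = 2.8594 in². φR_n = 0.90 × 50 × 2.8594 = 128.7 kips.
Block shear: shear path 1×[1.9375+2×2.6875] = 1×7.3125 in, A_gv = 2.7422, A_nv = 1×(7.3125 − 2.5×1)×0.375 = 1.8047 in²; tension to near edge: (1.5625 − 0.5×1)×0.375 = 0.39844 in². R_n = min(0.6×70×1.8047, 0.6×50×2.7422) + 1.0×70×0.39844 = min(75.797, 82.266) + 27.891 = 103.69 kips. φR_n = 0.75 × 103.69 = 77.8 kips.
Governing: min(73.1, 117.4, 128.7, 77.8) = 73.1 kips → bolt shear.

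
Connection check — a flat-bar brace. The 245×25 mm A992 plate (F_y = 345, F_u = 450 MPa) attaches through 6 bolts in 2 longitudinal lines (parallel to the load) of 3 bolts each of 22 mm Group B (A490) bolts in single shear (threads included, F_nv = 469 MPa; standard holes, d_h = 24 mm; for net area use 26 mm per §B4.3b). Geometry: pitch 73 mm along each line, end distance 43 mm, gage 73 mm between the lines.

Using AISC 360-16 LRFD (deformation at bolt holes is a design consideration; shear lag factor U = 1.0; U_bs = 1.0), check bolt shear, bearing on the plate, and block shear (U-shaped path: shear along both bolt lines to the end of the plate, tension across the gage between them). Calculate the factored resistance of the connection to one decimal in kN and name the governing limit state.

Bolt shear: A_b = π(22)²/4 = 380.13 mm². φR_n = 0.75 × 469 × 380.13 × 6 × 1 = 802.3 kN.
Bearing (25 mm plate, F_u = 450 MPa): end bolts L_c = 43 − 24/2 = 31, R_n = min(1.2×31×25×450, 2.4×22×25×450) = 418.5 kN/bolt; interior L_c = 73 − 24 = 49, R_n = 594 kN/bolt. φR_n = 0.75 × (2×418.5 + 4×594) = 2409.8 kN.
Block shear: shear path 2×[43+2×73] = 2×189 mm, A_gv = 9450, A_nv = 2×(189 − 2.5×26)×25 = 6200 mm²; tension across gage: (73 − 1×26)×25 = 1175 mm². R_n = min(0.6×450×6200, 0.6×345×9450) + 1.0×450×1175 = min(1674, 1956.2) + 528.75 = 2202.8 kN. φR_n = 0.75 × 2202.8 = 1652.1 kN.
Governing: min(802.3, 2409.8, 1652.1) = 802.3 kN → bolt shear.

802.3 kN (bolt shear governs)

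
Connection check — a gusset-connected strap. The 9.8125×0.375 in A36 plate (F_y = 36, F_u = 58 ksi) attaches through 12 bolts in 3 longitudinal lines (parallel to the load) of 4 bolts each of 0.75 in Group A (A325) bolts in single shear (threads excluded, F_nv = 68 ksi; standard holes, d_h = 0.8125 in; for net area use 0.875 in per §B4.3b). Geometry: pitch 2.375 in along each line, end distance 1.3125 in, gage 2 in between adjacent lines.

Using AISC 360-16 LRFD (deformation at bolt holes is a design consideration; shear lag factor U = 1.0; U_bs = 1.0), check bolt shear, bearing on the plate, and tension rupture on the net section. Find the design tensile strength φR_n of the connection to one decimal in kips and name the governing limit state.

117.2 kips (net-section rupture governs)

Bolt shear: A_b = π(0.75)²/4 = 0.44179 in². φR_n = 0.75 × 68 × 0.44179 × 12 × 1 = 270.4 kips.
Bearing (0.375 in plate, F_u = 58 ksi): end bolts L_c = 1.3125 − 0.8125/2 = 0.90625, R_n = min(1.2×0.90625×0.375×58, 2.4×0.75×0.375×58) = 23.653 kips/bolt; interior L_c = 2.375 − 0.8125 = 1.5625, R_n = 39.15 kips/bolt. φR_n = 0.75 × (3×23.653 + 9×39.15) = 317.5 kips.
Tension rupture (net): A_n = (9.8125 − 3×0.875)×0.375 = 2.6953 in² (U = 1.0, A_e = A_n). φR_n = 0.75 × 58 × 2.6953 = 117.2 kips.
Governing: min(270.4, 317.5, 117.2) = 117.2 kips → net-section rupture.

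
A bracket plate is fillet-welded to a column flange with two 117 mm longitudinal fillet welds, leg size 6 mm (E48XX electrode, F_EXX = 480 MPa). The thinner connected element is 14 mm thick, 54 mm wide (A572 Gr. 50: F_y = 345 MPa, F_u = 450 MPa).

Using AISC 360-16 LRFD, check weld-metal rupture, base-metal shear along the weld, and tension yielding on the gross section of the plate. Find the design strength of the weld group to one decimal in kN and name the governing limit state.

Weld metal: throat = 0.707×6 = 4.242 mm, L = 2×117 = 234 mm. φR_n = 0.75 × 0.6 × 480 × 4.242 × 234 = 214.4 kN.
Base metal shear (14 mm plate): yield φR_n = 1.0×0.6×345×14×234 = 678.1 kN; rupture φR_n = 0.75×0.6×450×14×234 = 663.4 kN; take 663.4 kN (rupture).
Tension yield (gross): A_g = 54×14 = 756 mm². φR_n = 0.90 × 345 × 756 = 234.7 kN.
Governing: min(214.4, 663.4, 234.7) = 214.4 kN → weld metal.

214.4 kN (weld metal governs)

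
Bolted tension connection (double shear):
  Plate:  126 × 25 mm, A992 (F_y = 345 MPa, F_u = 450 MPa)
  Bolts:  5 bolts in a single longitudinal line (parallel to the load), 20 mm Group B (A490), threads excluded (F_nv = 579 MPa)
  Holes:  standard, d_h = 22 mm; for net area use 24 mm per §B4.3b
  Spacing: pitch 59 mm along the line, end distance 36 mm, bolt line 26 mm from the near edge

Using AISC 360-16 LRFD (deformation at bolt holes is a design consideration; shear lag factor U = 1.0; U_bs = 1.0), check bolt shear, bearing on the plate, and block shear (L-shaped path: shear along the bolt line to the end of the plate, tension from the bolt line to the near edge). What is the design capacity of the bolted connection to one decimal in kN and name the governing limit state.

Bolt shear: A_b = π(20)²/4 = 314.16 mm². φR_n = 0.75 × 579 × 314.16 × 5 × 2 = 1364.2 kN.
Bearing (25 mm plate, F_u = 450 MPa): end bolts L_c = 36 − 22/2 = 25, R_n = min(1.2×25×25×450, 2.4×20×25×450) = 337.5 kN/bolt; interior L_c = 59 − 22 = 37, R_n = 499.5 kN/bolt. φR_n = 0.75 × (1×337.5 + 4×499.5) = 1751.6 kN.
Block shear: shear path 1×[36+4×59] = 1×272 mm, A_gv = 6800, A_nv = 1×(272 − 4.5×24)×25 = 4100 mm²; tension to near edge: (26 − 0.5×24)×25 = 350 mm². R_n = min(0.6×450×4100, 0.6×345×6800) + 1.0×450×350 = min(1107, 1407.6) + 157.5 = 1264.5 kN. φR_n = 0.75 × 1264.5 = 948.4 kN.
Governing: min(1364.2, 1751.6, 948.4) = 948.4 kN → block shear.

948.4 kN (block shear governs)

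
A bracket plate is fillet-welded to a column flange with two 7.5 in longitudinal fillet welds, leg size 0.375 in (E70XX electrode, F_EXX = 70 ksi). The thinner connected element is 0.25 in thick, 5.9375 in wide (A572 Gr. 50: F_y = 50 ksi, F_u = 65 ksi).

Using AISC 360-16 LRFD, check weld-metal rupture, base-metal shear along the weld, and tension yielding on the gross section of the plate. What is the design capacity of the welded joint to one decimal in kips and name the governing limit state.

Weld metal: throat = 0.707×0.375 = 0.26513 in, L = 2×7.5 = 15 in. φR_n = 0.75 × 0.6 × 70 × 0.26513 × 15 = 125.3 kips.
Base metal shear (0.25 in plate): yield φR_n = 1.0×0.6×50×0.25×15 = 112.5 kips; rupture φR_n = 0.75×0.6×65×0.25×15 = 109.7 kips; take 109.7 kips (rupture).
Tension yield (gross): A_g = 5.9375×0.25 = 1.4844 in². φR_n = 0.90 × 50 × 1.4844 = 66.8 kips.
Governing: min(125.3, 109.7, 66.8) = 66.8 kips → gross-section yield.

66.8 kips (gross-section yield governs)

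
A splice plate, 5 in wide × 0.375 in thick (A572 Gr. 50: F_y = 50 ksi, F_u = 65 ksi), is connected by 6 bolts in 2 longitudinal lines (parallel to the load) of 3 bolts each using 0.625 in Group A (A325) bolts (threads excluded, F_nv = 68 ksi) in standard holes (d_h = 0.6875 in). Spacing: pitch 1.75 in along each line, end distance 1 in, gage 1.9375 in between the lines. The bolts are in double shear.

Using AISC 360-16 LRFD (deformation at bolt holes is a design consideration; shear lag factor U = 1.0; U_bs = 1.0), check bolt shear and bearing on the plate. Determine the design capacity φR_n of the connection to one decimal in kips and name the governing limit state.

122.0 kips (bearing governs)

Bolt shear: A_b = π(0.625)²/4 = 0.3068 in². φR_n = 0.75 × 68 × 0.3068 × 6 × 2 = 187.8 kips.
Bearing (0.375 in plate, F_u = 65 ksi): end bolts L_c = 1 − 0.6875/2 = 0.65625, R_n = min(1.2×0.65625×0.375×65, 2.4×0.625×0.375×65) = 19.195 kips/bolt; interior L_c = 1.75 − 0.6875 = 1.0625, R_n = 31.078 kips/bolt. φR_n = 0.75 × (2×19.195 + 4×31.078) = 122.0 kips.
Governing: min(187.8, 122.0) = 122.0 kips → bearing.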